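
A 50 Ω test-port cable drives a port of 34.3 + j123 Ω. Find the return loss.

Γ = (-15.7 + j123)/(84.3 + j123), |Γ| = 0.832
RL = −20·log₁₀|Γ| = −20·log₁₀(0.832)

RL ≈ 1.6 dB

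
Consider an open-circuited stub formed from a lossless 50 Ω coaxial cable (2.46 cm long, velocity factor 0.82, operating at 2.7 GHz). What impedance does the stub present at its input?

λ = v/f = 0.82·c / 2.7 GHz = 0.0911 m
βl = 2π·l/λ = 2π × 0.27 = 97.2°
tan(βl) = -7.92
For an open-circuited stub, Z_in = −jZ_0·cot(βl) = −jZ_0/tan(βl)

Z_in ≈ +j6.32 Ω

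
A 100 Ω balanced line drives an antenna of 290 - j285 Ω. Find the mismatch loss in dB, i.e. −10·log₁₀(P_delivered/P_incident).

mismatch loss ≈ 3.04 dB

Γ = (190 − j285)/(390 − j285), |Γ| = 0.709
|Γ|² = 0.503, so P_del/P_inc = 1 − |Γ|² = 0.497
ML = −10·log₁₀(1 − |Γ|²)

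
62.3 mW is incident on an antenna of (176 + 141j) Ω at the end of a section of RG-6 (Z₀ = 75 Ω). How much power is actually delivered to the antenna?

|Γ| = |(101 + j141)/(251 + j141)| = 0.602
|Γ|² = 0.363
P_refl = |Γ|²·P_inc = 22.6 mW, P_del = (1 − |Γ|²)·P_inc = 39.7 mW

P_delivered ≈ 39.7 mW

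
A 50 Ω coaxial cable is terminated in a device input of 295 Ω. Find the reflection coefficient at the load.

Γ = (Z_L − Z_0)/(Z_L + Z_0) = (295 − 50)/(295 + 50) = 245/345

Γ = 0.71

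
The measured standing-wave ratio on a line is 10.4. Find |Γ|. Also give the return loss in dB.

|Γ| ≈ 0.825; return loss ≈ 1.68 dB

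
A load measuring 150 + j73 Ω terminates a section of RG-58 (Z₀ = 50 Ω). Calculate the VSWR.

Γ = (Z_L − Z_0)/(Z_L + Z_0) = (100 + j73)/(200 + j73)
|Γ| = 124/213 = 0.582
VSWR = (1 + |Γ|)/(1 − |Γ|) = 1.58/0.418

VSWR ≈ 3.78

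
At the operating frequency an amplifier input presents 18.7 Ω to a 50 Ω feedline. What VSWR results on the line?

VSWR ≈ 2.67

For a purely resistive load, VSWR = R_L/Z_0 or Z_0/R_L (whichever > 1) = 50/18.7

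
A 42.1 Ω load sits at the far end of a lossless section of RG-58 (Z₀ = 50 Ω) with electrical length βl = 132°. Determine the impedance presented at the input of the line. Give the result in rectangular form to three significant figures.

tan(βl) = tan(132°) = -1.11
Z_in = Z_0·(Z_L + jZ_0·tanβl)/(Z_0 + jZ_L·tanβl)
     = 50·(42.1 − j55.5)/(50 − j46.8)

Z_in ≈ 50.2 − j8.62 Ω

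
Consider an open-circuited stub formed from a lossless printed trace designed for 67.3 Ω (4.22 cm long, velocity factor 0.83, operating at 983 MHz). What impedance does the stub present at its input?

λ = v/f = 0.83·c / 983 MHz = 0.253 m
βl = 2π·l/λ = 2π × 0.167 = 60°
tan(βl) = 1.73
For an open-circuited stub, Z_in = −jZ_0·cot(βl) = −jZ_0/tan(βl)

Z_in ≈ −j38.9 Ω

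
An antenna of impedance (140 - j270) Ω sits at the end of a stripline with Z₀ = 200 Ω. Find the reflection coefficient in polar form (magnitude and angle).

Γ = (Z_L − Z_0)/(Z_L + Z_0) = (-60 − j270)/(340 − j270)
|Γ| = 277/434 = 0.637

Γ ≈ 0.637 ∠ -64.1°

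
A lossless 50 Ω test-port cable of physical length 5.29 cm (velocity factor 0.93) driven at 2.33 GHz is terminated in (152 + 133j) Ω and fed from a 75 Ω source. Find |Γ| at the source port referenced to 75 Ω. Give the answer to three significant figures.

|Γ| ≈ 0.661

λ = v/f = 0.93·c / 2.33 GHz = 0.12 m
βl = 2π·l/λ = 2π × 0.442 = 159°
tan(βl) = -0.383
Z_in = Z_0·(Z_L + jZ_0·tanβl)/(Z_0 + jZ_L·tanβl) = 32.1 + j74.9 Ω
Γ_s = (Z_in − Z_s)/(Z_in + Z_s) = (-42.9 + j74.9)/(107 + j74.9), |Γ_s| = 0.661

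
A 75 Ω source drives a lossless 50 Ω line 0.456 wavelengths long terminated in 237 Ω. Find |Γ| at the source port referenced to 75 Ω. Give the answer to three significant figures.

βl = 2π × 0.456 = 164°
tan(βl) = -0.284
Z_in = Z_0·(Z_L + jZ_0·tanβl)/(Z_0 + jZ_L·tanβl) = 91.2 + j108 Ω
Γ_s = (Z_in − Z_s)/(Z_in + Z_s) = (16.2 + j108)/(166 + j108), |Γ_s| = 0.553

|Γ| ≈ 0.553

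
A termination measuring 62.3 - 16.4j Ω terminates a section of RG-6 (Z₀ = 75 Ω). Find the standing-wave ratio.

VSWR ≈ 1.35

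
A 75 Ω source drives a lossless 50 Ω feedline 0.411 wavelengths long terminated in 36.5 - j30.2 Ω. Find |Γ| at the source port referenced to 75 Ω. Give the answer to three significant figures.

βl = 2π × 0.411 = 148°
tan(βl) = -0.626
Z_in = Z_0·(Z_L + jZ_0·tanβl)/(Z_0 + jZ_L·tanβl) = 85.3 − j36.2 Ω
Γ_s = (Z_in − Z_s)/(Z_in + Z_s) = (10.3 − j36.2)/(160 − j36.2), |Γ_s| = 0.229

|Γ| ≈ 0.229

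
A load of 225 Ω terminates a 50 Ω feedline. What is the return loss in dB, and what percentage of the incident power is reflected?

Γ = (225 − 50)/(225 + 50) = 0.636
RL = −20·log₁₀(0.636) = 3.93 dB
P_refl/P_inc = |Γ|² = 0.405

RL ≈ 3.93 dB; 40.5% of incident power reflected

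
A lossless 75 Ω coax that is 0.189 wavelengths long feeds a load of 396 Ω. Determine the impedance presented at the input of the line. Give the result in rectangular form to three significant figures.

Z_in ≈ 16.4 − j29 Ω

βl = 2π × 0.189 = 68°
tan(βl) = tan(68°) = 2.48
Z_in = Z_0·(Z_L + jZ_0·tanβl)/(Z_0 + jZ_L·tanβl)
     = 75·(396 + j186)/(75 + j982)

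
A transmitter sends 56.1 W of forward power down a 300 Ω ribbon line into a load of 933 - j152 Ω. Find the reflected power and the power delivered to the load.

|Γ| = |(633 − j152)/(1233 − j152)| = 0.524
|Γ|² = 0.275
P_refl = |Γ|²·P_inc = 15.4 W, P_del = (1 − |Γ|²)·P_inc = 40.7 W

P_reflected ≈ 15.4 W; P_delivered ≈ 40.7 W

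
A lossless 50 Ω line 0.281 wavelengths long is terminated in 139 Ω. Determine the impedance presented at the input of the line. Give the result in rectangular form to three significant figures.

Z_in ≈ 18.6 + j8.54 Ω

βl = 2π × 0.281 = 101°
tan(βl) = tan(101°) = -5.07
Z_in = Z_0·(Z_L + jZ_0·tanβl)/(Z_0 + jZ_L·tanβl)
     = 50·(139 − j253)/(50 − j705)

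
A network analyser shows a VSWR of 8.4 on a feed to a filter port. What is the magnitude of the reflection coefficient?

|Γ| = (S − 1)/(S + 1) = (8.4 − 1)/(8.4 + 1) = 7.4/9.4

|Γ| ≈ 0.787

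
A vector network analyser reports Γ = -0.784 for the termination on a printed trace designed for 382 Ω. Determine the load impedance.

Z_L ≈ 46.3 Ω

Z_L = Z_0·(1 + Γ)/(1 − Γ) = 382·(0.216)/(1.78)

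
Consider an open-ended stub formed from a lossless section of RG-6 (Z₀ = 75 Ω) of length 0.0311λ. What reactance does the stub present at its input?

X_in ≈ -379 Ω (capacitive)

βl = 2π × 0.0311 = 11.2°
tan(βl) = 0.198
For an open-ended stub, Z_in = −jZ_0·cot(βl) = −jZ_0/tan(βl)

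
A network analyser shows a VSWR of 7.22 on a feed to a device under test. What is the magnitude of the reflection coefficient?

|Γ| ≈ 0.757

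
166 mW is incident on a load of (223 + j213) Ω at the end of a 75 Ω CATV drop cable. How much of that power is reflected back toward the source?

P_reflected ≈ 83.2 mW

|Γ| = |(148 + j213)/(298 + j213)| = 0.708
|Γ|² = 0.501
P_refl = |Γ|²·P_inc = 83.2 mW, P_del = (1 − |Γ|²)·P_inc = 82.8 mW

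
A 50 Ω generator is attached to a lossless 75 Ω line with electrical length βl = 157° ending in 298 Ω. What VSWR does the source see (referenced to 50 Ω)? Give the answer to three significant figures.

tan(βl) = -0.424
Z_in = Z_0·(Z_L + jZ_0·tanβl)/(Z_0 + jZ_L·tanβl) = 91.5 + j122 Ω
Γ_s = (Z_in − Z_s)/(Z_in + Z_s) = (41.5 + j122)/(141 + j122), |Γ_s| = 0.691
VSWR = (1 + |Γ_s|)/(1 − |Γ_s|)

VSWR ≈ 5.47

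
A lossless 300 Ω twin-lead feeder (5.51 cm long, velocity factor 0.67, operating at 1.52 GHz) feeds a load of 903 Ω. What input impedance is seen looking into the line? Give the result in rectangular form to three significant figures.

Z_in ≈ 300 + j347 Ω

λ = v/f = 0.67·c / 1.52 GHz = 0.132 m
βl = 2π·l/λ = 2π × 0.417 = 150°
tan(βl) = tan(150°) = -0.577
Z_in = Z_0·(Z_L + jZ_0·tanβl)/(Z_0 + jZ_L·tanβl)
     = 300·(903 − j173)/(300 − j521)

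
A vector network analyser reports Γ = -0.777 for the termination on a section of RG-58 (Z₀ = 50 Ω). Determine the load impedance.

Z_L = Z_0·(1 + Γ)/(1 − Γ) = 50·(0.223)/(1.78)

Z_L ≈ 6.27 Ω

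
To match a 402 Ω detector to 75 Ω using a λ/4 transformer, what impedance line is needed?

Z_qwt ≈ 174 Ω

Z_qwt = √(Z_0·R_L) = √(75 × 402) = √30150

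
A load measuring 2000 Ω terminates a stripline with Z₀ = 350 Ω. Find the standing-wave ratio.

For a purely resistive load, VSWR = R_L/Z_0 or Z_0/R_L (whichever > 1) = 2000/350

VSWR ≈ 5.71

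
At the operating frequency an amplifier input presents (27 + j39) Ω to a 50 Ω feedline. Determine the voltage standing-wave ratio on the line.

Γ = (Z_L − Z_0)/(Z_L + Z_0) = (-23 + j39)/(77 + j39)
|Γ| = 45.3/86.3 = 0.525
VSWR = (1 + |Γ|)/(1 − |Γ|) = 1.52/0.475

VSWR ≈ 3.21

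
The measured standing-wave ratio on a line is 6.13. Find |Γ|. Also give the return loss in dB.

|Γ| = (S − 1)/(S + 1) = (6.13 − 1)/(6.13 + 1) = 5.13/7.13
RL = −20·log₁₀|Γ| = −20·log₁₀(0.719)

|Γ| ≈ 0.719; return loss ≈ 2.86 dB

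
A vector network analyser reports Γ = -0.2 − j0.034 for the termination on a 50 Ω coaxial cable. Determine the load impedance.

Z_L ≈ 33.3 − j2.36 Ω

Z_L = Z_0·(1 + Γ)/(1 − Γ) = 50·(0.8 − j0.034)/(1.2 + j0.034)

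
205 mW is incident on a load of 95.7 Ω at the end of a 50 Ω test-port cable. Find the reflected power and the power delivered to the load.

Γ = (95.7 − 50)/(95.7 + 50) = 0.314
|Γ|² = 0.0984
P_refl = |Γ|²·P_inc = 20.2 mW, P_del = (1 − |Γ|²)·P_inc = 185 mW

P_reflected ≈ 20.2 mW; P_delivered ≈ 185 mW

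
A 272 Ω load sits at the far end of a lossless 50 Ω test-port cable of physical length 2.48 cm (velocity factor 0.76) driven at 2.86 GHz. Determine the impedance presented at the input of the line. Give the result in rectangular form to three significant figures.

λ = v/f = 0.76·c / 2.86 GHz = 0.0797 m
βl = 2π·l/λ = 2π × 0.311 = 112°
tan(βl) = tan(112°) = -2.48
Z_in = Z_0·(Z_L + jZ_0·tanβl)/(Z_0 + jZ_L·tanβl)
     = 50·(272 − j124)/(50 − j674)

Z_in ≈ 10.6 + j19.4 Ω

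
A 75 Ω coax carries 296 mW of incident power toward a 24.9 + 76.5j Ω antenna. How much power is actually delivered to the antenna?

|Γ| = |(-50.1 + j76.5)/(99.9 + j76.5)| = 0.727
|Γ|² = 0.528
P_refl = |Γ|²·P_inc = 156 mW, P_del = (1 − |Γ|²)·P_inc = 140 mW

P_delivered ≈ 140 mW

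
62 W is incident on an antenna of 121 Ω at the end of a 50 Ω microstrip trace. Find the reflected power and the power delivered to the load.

Γ = (121 − 50)/(121 + 50) = 0.415
|Γ|² = 0.172
P_refl = |Γ|²·P_inc = 10.7 W, P_del = (1 − |Γ|²)·P_inc = 51.3 W

P_reflected ≈ 10.7 W; P_delivered ≈ 51.3 W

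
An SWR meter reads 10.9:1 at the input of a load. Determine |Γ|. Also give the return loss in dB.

|Γ| = (S − 1)/(S + 1) = (10.9 − 1)/(10.9 + 1) = 9.9/11.9
RL = −20·log₁₀|Γ| = −20·log₁₀(0.832)

|Γ| ≈ 0.832; return loss ≈ 1.6 dB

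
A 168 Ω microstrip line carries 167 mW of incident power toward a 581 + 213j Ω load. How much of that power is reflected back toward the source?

|Γ| = |(413 + j213)/(749 + j213)| = 0.597
|Γ|² = 0.356
P_refl = |Γ|²·P_inc = 59.5 mW, P_del = (1 − |Γ|²)·P_inc = 108 mW

P_reflected ≈ 59.5 mW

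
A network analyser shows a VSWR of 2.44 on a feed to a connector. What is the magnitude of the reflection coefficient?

|Γ| ≈ 0.419

|Γ| = (S − 1)/(S + 1) = (2.44 − 1)/(2.44 + 1) = 1.44/3.44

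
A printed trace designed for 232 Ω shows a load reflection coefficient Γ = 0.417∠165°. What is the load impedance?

Z_L ≈ 96.8 + j25.3 Ω

Z_L = Z_0·(1 + Γ)/(1 − Γ) = 232·(0.597 + j0.108)/(1.4 − j0.108)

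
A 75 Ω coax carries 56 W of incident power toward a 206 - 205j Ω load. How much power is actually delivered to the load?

|Γ| = |(131 − j205)/(281 − j205)| = 0.699
|Γ|² = 0.489
P_refl = |Γ|²·P_inc = 27.4 W, P_del = (1 − |Γ|²)·P_inc = 28.6 W

P_delivered ≈ 28.6 W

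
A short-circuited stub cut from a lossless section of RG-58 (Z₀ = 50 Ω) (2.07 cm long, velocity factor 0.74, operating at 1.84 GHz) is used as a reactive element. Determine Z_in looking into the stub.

Z_in ≈ +j93.1 Ω

λ = v/f = 0.74·c / 1.84 GHz = 0.121 m
βl = 2π·l/λ = 2π × 0.172 = 61.8°
tan(βl) = 1.86
For a short-circuited stub, Z_in = jZ_0·tan(βl)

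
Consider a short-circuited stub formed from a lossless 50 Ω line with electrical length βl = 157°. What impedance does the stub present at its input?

tan(βl) = -0.424
For a short-circuited stub, Z_in = jZ_0·tan(βl)

Z_in ≈ −j21.2 Ω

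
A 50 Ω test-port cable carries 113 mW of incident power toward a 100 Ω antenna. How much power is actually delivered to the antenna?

P_delivered ≈ 100 mW

Γ = (100 − 50)/(100 + 50) = 0.333
|Γ|² = 0.111
P_refl = |Γ|²·P_inc = 12.6 mW, P_del = (1 − |Γ|²)·P_inc = 100 mW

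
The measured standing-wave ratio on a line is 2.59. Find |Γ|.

|Γ| ≈ 0.443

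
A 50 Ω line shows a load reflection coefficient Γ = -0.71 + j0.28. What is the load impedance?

Z_L = Z_0·(1 + Γ)/(1 − Γ) = 50·(0.29 + j0.28)/(1.71 − j0.28)

Z_L ≈ 6.95 + j9.33 Ω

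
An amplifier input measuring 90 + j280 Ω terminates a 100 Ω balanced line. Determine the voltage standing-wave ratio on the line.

VSWR ≈ 10.6

Γ = (Z_L − Z_0)/(Z_L + Z_0) = (-10 + j280)/(190 + j280)
|Γ| = 280/338 = 0.828
VSWR = (1 + |Γ|)/(1 − |Γ|) = 1.83/0.172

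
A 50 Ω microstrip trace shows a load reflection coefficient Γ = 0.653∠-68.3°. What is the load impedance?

Z_L ≈ 30.4 − j64.3 Ω

Z_L = Z_0·(1 + Γ)/(1 − Γ) = 50·(1.24 − j0.607)/(0.759 + j0.607)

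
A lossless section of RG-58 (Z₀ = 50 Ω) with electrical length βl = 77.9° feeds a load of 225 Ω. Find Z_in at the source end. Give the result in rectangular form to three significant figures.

Z_in ≈ 11.6 − j10.2 Ω

tan(βl) = tan(77.9°) = 4.66
Z_in = Z_0·(Z_L + jZ_0·tanβl)/(Z_0 + jZ_L·tanβl)
     = 50·(225 + j233)/(50 + j1050)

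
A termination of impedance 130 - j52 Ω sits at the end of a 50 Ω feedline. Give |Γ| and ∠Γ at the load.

Γ ≈ 0.509 ∠ -16.9°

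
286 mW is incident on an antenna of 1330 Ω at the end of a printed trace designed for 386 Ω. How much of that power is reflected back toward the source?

P_reflected ≈ 86.6 mW

Γ = (1330 − 386)/(1330 + 386) = 0.55
|Γ|² = 0.303
P_refl = |Γ|²·P_inc = 86.6 mW, P_del = (1 − |Γ|²)·P_inc = 199 mW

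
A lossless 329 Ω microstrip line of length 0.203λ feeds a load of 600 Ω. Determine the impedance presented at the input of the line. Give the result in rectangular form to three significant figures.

βl = 2π × 0.203 = 73.1°
tan(βl) = tan(73.1°) = 3.29
Z_in = Z_0·(Z_L + jZ_0·tanβl)/(Z_0 + jZ_L·tanβl)
     = 329·(600 + j1080)/(329 + j1970)

Z_in ≈ 192 − j68.1 Ω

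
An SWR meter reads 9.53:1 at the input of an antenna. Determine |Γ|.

|Γ| ≈ 0.81

|Γ| = (S − 1)/(S + 1) = (9.53 − 1)/(9.53 + 1) = 8.53/10.5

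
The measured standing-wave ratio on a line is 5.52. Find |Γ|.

|Γ| = (S − 1)/(S + 1) = (5.52 − 1)/(5.52 + 1) = 4.52/6.52

|Γ| ≈ 0.693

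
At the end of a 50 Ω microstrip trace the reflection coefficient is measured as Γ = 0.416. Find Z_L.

Z_L = Z_0·(1 + Γ)/(1 − Γ) = 50·(1.42)/(0.584)

Z_L ≈ 121 Ω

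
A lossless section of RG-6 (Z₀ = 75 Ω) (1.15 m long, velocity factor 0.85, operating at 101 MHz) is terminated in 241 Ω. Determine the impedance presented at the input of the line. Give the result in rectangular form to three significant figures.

λ = v/f = 0.85·c / 101 MHz = 2.52 m
βl = 2π·l/λ = 2π × 0.455 = 164°
tan(βl) = tan(164°) = -0.287
Z_in = Z_0·(Z_L + jZ_0·tanβl)/(Z_0 + jZ_L·tanβl)
     = 75·(241 − j21.5)/(75 − j69.2)

Z_in ≈ 141 + j108 Ω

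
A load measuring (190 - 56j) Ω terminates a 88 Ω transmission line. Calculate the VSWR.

Γ = (Z_L − Z_0)/(Z_L + Z_0) = (102 − j56)/(278 − j56)
|Γ| = 116/284 = 0.41
VSWR = (1 + |Γ|)/(1 − |Γ|) = 1.41/0.59

VSWR ≈ 2.39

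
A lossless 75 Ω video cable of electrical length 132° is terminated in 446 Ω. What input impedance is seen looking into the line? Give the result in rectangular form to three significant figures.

Z_in ≈ 22.3 + j64.1 Ω

tan(βl) = tan(132°) = -1.11
Z_in = Z_0·(Z_L + jZ_0·tanβl)/(Z_0 + jZ_L·tanβl)
     = 75·(446 − j83.3)/(75 − j495)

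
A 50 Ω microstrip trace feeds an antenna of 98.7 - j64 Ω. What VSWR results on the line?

Γ = (Z_L − Z_0)/(Z_L + Z_0) = (48.7 − j64)/(148.7 − j64)
|Γ| = 80.4/162 = 0.497
VSWR = (1 + |Γ|)/(1 − |Γ|) = 1.5/0.503

VSWR ≈ 2.97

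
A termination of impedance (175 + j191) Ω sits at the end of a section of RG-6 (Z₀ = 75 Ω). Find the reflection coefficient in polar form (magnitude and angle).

Γ = (Z_L − Z_0)/(Z_L + Z_0) = (100 + j191)/(250 + j191)
|Γ| = 216/315 = 0.685

Γ ≈ 0.685 ∠ 25°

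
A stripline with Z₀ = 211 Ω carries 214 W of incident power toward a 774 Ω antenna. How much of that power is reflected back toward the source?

P_reflected ≈ 69.9 W

Γ = (774 − 211)/(774 + 211) = 0.572
|Γ|² = 0.327
P_refl = |Γ|²·P_inc = 69.9 W, P_del = (1 − |Γ|²)·P_inc = 144 W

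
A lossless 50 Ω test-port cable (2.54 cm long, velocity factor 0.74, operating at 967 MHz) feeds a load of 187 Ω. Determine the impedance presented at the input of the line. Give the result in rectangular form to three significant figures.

λ = v/f = 0.74·c / 967 MHz = 0.23 m
βl = 2π·l/λ = 2π × 0.111 = 39.8°
tan(βl) = tan(39.8°) = 0.834
Z_in = Z_0·(Z_L + jZ_0·tanβl)/(Z_0 + jZ_L·tanβl)
     = 50·(187 + j41.7)/(50 + j156)

Z_in ≈ 29.6 − j50.5 Ω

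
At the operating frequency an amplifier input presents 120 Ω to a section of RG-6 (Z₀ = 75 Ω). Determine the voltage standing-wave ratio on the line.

VSWR ≈ 1.6

Γ = (120 − 75)/(120 + 75) = 0.231
VSWR = (1 + 0.231)/(1 − 0.231)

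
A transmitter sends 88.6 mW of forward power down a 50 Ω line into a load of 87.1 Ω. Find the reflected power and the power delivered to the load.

Γ = (87.1 − 50)/(87.1 + 50) = 0.271
|Γ|² = 0.0732
P_refl = |Γ|²·P_inc = 6.49 mW, P_del = (1 − |Γ|²)·P_inc = 82.1 mW

P_reflected ≈ 6.49 mW; P_delivered ≈ 82.1 mW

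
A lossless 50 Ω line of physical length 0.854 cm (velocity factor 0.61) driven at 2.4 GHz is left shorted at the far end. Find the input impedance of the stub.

λ = v/f = 0.61·c / 2.4 GHz = 0.0762 m
βl = 2π·l/λ = 2π × 0.112 = 40.3°
tan(βl) = 0.849
For a shorted stub, Z_in = jZ_0·tan(βl)

Z_in ≈ +j42.4 Ω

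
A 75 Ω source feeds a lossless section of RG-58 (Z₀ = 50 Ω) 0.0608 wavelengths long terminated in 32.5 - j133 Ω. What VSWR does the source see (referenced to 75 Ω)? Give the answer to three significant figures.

βl = 2π × 0.0608 = 21.9°
tan(βl) = 0.402
Z_in = Z_0·(Z_L + jZ_0·tanβl)/(Z_0 + jZ_L·tanβl) = 8.68 − j55.7 Ω
Γ_s = (Z_in − Z_s)/(Z_in + Z_s) = (-66.3 − j55.7)/(83.7 − j55.7), |Γ_s| = 0.862
VSWR = (1 + |Γ_s|)/(1 − |Γ_s|)

VSWR ≈ 13.4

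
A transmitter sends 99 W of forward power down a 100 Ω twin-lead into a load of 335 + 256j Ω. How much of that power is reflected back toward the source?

P_reflected ≈ 46.9 W

|Γ| = |(235 + j256)/(435 + j256)| = 0.688
|Γ|² = 0.474
P_refl = |Γ|²·P_inc = 46.9 W, P_del = (1 − |Γ|²)·P_inc = 52.1 W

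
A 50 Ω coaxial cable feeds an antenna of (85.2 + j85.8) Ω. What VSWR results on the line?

Γ = (Z_L − Z_0)/(Z_L + Z_0) = (35.2 + j85.8)/(135.2 + j85.8)
|Γ| = 92.7/160 = 0.579
VSWR = (1 + |Γ|)/(1 − |Γ|) = 1.58/0.421

VSWR ≈ 3.75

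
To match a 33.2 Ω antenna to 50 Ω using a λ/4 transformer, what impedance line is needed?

Z_qwt ≈ 40.7 Ω

Z_qwt = √(Z_0·R_L) = √(50 × 33.2) = √1660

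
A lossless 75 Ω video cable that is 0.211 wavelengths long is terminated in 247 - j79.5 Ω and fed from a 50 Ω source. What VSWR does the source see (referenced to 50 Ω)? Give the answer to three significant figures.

VSWR ≈ 2.52

βl = 2π × 0.211 = 76°
tan(βl) = 4
Z_in = Z_0·(Z_L + jZ_0·tanβl)/(Z_0 + jZ_L·tanβl) = 20.9 − j10.4 Ω
Γ_s = (Z_in − Z_s)/(Z_in + Z_s) = (-29.1 − j10.4)/(70.9 − j10.4), |Γ_s| = 0.432
VSWR = (1 + |Γ_s|)/(1 − |Γ_s|)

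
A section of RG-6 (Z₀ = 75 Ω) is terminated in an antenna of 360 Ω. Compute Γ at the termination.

Γ = (Z_L − Z_0)/(Z_L + Z_0) = (360 − 75)/(360 + 75) = 285/435

Γ = 0.655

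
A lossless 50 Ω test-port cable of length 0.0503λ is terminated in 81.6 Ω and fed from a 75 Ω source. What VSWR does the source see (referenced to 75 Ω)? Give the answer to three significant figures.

βl = 2π × 0.0503 = 18.1°
tan(βl) = 0.327
Z_in = Z_0·(Z_L + jZ_0·tanβl)/(Z_0 + jZ_L·tanβl) = 70.3 − j21.2 Ω
Γ_s = (Z_in − Z_s)/(Z_in + Z_s) = (-4.7 − j21.2)/(145 − j21.2), |Γ_s| = 0.148
VSWR = (1 + |Γ_s|)/(1 − |Γ_s|)

VSWR ≈ 1.35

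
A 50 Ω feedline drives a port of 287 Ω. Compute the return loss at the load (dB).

Γ = (287 − 50)/(287 + 50) = 0.703
RL = −20·log₁₀|Γ| = −20·log₁₀(0.703)

RL ≈ 3.06 dB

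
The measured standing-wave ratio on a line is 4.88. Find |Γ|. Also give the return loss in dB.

|Γ| = (S − 1)/(S + 1) = (4.88 − 1)/(4.88 + 1) = 3.88/5.88
RL = −20·log₁₀|Γ| = −20·log₁₀(0.66)

|Γ| ≈ 0.66; return loss ≈ 3.61 dB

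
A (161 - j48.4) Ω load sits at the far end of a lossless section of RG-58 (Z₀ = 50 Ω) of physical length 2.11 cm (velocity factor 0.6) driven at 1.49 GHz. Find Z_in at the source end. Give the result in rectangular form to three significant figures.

Z_in ≈ 16.2 − j18.2 Ω

λ = v/f = 0.6·c / 1.49 GHz = 0.121 m
βl = 2π·l/λ = 2π × 0.175 = 62.9°
tan(βl) = tan(62.9°) = 1.95
Z_in = Z_0·(Z_L + jZ_0·tanβl)/(Z_0 + jZ_L·tanβl)
     = 50·(161 + j49.2)/(144 + j314)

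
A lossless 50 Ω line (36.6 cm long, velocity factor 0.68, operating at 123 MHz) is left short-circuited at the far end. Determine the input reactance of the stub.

λ = v/f = 0.68·c / 123 MHz = 1.66 m
βl = 2π·l/λ = 2π × 0.221 = 79.4°
tan(βl) = 5.37
For a short-circuited stub, Z_in = jZ_0·tan(βl)

X_in ≈ 268 Ω (inductive)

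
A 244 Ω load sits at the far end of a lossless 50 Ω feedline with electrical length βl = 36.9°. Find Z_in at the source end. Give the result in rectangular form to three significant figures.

tan(βl) = tan(36.9°) = 0.751
Z_in = Z_0·(Z_L + jZ_0·tanβl)/(Z_0 + jZ_L·tanβl)
     = 50·(244 + j37.5)/(50 + j183)

Z_in ≈ 26.5 − j59.4 Ω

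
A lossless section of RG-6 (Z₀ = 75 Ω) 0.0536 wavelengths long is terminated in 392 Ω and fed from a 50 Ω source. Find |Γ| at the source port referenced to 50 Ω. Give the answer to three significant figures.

βl = 2π × 0.0536 = 19.3°
tan(βl) = 0.35
Z_in = Z_0·(Z_L + jZ_0·tanβl)/(Z_0 + jZ_L·tanβl) = 101 − j159 Ω
Γ_s = (Z_in − Z_s)/(Z_in + Z_s) = (51.2 − j159)/(151 − j159), |Γ_s| = 0.761

|Γ| ≈ 0.761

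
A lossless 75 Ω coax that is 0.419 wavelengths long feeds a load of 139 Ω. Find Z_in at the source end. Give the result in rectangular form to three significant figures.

βl = 2π × 0.419 = 151°
tan(βl) = tan(151°) = -0.558
Z_in = Z_0·(Z_L + jZ_0·tanβl)/(Z_0 + jZ_L·tanβl)
     = 75·(139 − j41.8)/(75 − j77.6)

Z_in ≈ 88.1 + j49.2 Ω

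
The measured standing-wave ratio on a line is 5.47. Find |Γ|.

|Γ| = (S − 1)/(S + 1) = (5.47 − 1)/(5.47 + 1) = 4.47/6.47

|Γ| ≈ 0.691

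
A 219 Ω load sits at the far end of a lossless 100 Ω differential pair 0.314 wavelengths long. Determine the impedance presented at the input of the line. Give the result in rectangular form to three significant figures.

Z_in ≈ 52 + j32.4 Ω

βl = 2π × 0.314 = 113°
tan(βl) = tan(113°) = -2.35
Z_in = Z_0·(Z_L + jZ_0·tanβl)/(Z_0 + jZ_L·tanβl)
     = 100·(219 − j235)/(100 − j515)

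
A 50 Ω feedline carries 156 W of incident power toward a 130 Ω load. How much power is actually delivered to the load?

P_delivered ≈ 125 W

Γ = (130 − 50)/(130 + 50) = 0.444
|Γ|² = 0.198
P_refl = |Γ|²·P_inc = 30.8 W, P_del = (1 − |Γ|²)·P_inc = 125 W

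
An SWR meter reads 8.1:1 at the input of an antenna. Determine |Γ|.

|Γ| = (S − 1)/(S + 1) = (8.1 − 1)/(8.1 + 1) = 7.1/9.1

|Γ| ≈ 0.78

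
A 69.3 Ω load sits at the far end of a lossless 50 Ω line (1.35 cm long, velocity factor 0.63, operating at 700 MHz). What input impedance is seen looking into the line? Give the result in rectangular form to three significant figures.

Z_in ≈ 63.7 − j12.4 Ω

λ = v/f = 0.63·c / 700 MHz = 0.27 m
βl = 2π·l/λ = 2π × 0.05 = 18°
tan(βl) = tan(18°) = 0.325
Z_in = Z_0·(Z_L + jZ_0·tanβl)/(Z_0 + jZ_L·tanβl)
     = 50·(69.3 + j16.2)/(50 + j22.5)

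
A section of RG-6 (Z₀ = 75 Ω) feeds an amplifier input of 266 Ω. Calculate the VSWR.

VSWR ≈ 3.55

Γ = (266 − 75)/(266 + 75) = 0.56
VSWR = (1 + 0.56)/(1 − 0.56)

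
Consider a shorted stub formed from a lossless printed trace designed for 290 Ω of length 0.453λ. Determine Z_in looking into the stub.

Z_in ≈ −j88.2 Ω

βl = 2π × 0.453 = 163°
tan(βl) = -0.304
For a shorted stub, Z_in = jZ_0·tan(βl)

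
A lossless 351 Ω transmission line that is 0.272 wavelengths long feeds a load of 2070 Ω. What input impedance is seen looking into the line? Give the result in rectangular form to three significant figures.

βl = 2π × 0.272 = 97.9°
tan(βl) = tan(97.9°) = -7.19
Z_in = Z_0·(Z_L + jZ_0·tanβl)/(Z_0 + jZ_L·tanβl)
     = 351·(2070 − j2520)/(351 − j14900)

Z_in ≈ 60.6 + j47.4 Ω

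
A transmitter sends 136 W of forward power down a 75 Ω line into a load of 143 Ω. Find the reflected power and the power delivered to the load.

P_reflected ≈ 13.2 W; P_delivered ≈ 123 W

Γ = (143 − 75)/(143 + 75) = 0.312
|Γ|² = 0.0973
P_refl = |Γ|²·P_inc = 13.2 W, P_del = (1 − |Γ|²)·P_inc = 123 W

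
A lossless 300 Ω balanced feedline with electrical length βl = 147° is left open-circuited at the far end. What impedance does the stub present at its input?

Z_in ≈ +j462 Ω

tan(βl) = -0.649
For an open-circuited stub, Z_in = −jZ_0·cot(βl) = −jZ_0/tan(βl)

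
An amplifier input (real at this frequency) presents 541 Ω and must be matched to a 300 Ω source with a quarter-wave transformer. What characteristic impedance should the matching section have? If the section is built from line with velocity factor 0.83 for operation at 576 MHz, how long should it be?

Z_qwt ≈ 403 Ω; length ≈ 10.8 cm

Z_qwt = √(Z_0·R_L) = √(300 × 541) = √162300
λ = 0.83·c/f = 0.432 m, so l = λ/4 = 0.108 m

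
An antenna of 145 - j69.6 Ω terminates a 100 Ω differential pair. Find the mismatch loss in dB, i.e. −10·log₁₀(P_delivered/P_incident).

Γ = (45 − j69.6)/(245 − j69.6), |Γ| = 0.325
|Γ|² = 0.106, so P_del/P_inc = 1 − |Γ|² = 0.894
ML = −10·log₁₀(1 − |Γ|²)

mismatch loss ≈ 0.486 dB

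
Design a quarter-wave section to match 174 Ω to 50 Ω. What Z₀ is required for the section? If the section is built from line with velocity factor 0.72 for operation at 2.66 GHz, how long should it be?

Z_qwt = √(Z_0·R_L) = √(50 × 174) = √8700
λ = 0.72·c/f = 0.0812 m, so l = λ/4 = 0.0203 m

Z_qwt ≈ 93.3 Ω; length ≈ 2.03 cm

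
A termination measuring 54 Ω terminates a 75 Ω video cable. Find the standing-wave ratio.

VSWR ≈ 1.39

Γ = (54 − 75)/(54 + 75) = -0.163
VSWR = (1 + 0.163)/(1 − 0.163)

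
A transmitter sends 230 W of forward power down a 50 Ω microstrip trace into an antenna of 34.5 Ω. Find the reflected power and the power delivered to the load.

P_reflected ≈ 7.74 W; P_delivered ≈ 222 W

Γ = (34.5 − 50)/(34.5 + 50) = -0.183
|Γ|² = 0.0336
P_refl = |Γ|²·P_inc = 7.74 W, P_del = (1 − |Γ|²)·P_inc = 222 W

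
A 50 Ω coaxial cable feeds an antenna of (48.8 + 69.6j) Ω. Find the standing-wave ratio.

VSWR ≈ 3.72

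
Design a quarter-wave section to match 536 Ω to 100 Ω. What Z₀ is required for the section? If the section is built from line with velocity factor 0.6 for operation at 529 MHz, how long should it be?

Z_qwt = √(Z_0·R_L) = √(100 × 536) = √53600
λ = 0.6·c/f = 0.34 m, so l = λ/4 = 0.0851 m

Z_qwt ≈ 232 Ω; length ≈ 8.51 cm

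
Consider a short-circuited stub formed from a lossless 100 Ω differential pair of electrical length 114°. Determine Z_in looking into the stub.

Z_in ≈ −j225 Ω

tan(βl) = -2.25
For a short-circuited stub, Z_in = jZ_0·tan(βl)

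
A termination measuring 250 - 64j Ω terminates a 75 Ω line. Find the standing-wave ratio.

Γ = (Z_L − Z_0)/(Z_L + Z_0) = (175 − j64)/(325 − j64)
|Γ| = 186/331 = 0.563
VSWR = (1 + |Γ|)/(1 − |Γ|) = 1.56/0.437

VSWR ≈ 3.57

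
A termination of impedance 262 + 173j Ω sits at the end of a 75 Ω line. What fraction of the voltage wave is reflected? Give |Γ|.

|Γ| ≈ 0.673

Γ = (Z_L − Z_0)/(Z_L + Z_0) = (187 + j173)/(337 + j173)
|Γ| = 255/379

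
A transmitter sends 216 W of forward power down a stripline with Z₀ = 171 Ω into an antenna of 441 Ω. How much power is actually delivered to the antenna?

P_delivered ≈ 174 W

Γ = (441 − 171)/(441 + 171) = 0.441
|Γ|² = 0.195
P_refl = |Γ|²·P_inc = 42 W, P_del = (1 − |Γ|²)·P_inc = 174 W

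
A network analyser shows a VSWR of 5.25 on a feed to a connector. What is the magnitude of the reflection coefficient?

|Γ| = (S − 1)/(S + 1) = (5.25 − 1)/(5.25 + 1) = 4.25/6.25

|Γ| ≈ 0.68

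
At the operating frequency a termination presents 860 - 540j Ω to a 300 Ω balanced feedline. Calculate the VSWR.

VSWR ≈ 4.1

Γ = (Z_L − Z_0)/(Z_L + Z_0) = (560 − j540)/(1160 − j540)
|Γ| = 778/1280 = 0.608
VSWR = (1 + |Γ|)/(1 − |Γ|) = 1.61/0.392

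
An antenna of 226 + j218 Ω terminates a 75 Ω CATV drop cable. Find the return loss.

RL ≈ 2.93 dB

Γ = (151 + j218)/(301 + j218), |Γ| = 0.714
RL = −20·log₁₀|Γ| = −20·log₁₀(0.714)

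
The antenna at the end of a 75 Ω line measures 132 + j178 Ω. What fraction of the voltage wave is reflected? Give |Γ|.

|Γ| ≈ 0.685

Γ = (Z_L − Z_0)/(Z_L + Z_0) = (57 + j178)/(207 + j178)
|Γ| = 187/273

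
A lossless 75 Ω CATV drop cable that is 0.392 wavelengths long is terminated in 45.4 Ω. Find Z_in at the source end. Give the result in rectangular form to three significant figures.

βl = 2π × 0.392 = 141°
tan(βl) = tan(141°) = -0.806
Z_in = Z_0·(Z_L + jZ_0·tanβl)/(Z_0 + jZ_L·tanβl)
     = 75·(45.4 − j60.5)/(75 − j36.6)

Z_in ≈ 60.5 − j30.9 Ω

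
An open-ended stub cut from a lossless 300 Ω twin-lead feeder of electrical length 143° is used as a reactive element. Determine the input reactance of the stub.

X_in ≈ 398 Ω (inductive)

tan(βl) = -0.754
For an open-ended stub, Z_in = −jZ_0·cot(βl) = −jZ_0/tan(βl)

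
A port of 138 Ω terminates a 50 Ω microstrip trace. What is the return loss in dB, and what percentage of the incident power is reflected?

RL ≈ 6.59 dB; 21.9% of incident power reflected

Γ = (138 − 50)/(138 + 50) = 0.468
RL = −20·log₁₀(0.468) = 6.59 dB
P_refl/P_inc = |Γ|² = 0.219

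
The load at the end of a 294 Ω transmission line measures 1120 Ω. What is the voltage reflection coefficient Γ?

Γ = 0.584

Γ = (Z_L − Z_0)/(Z_L + Z_0) = (1120 − 294)/(1120 + 294) = 826/1414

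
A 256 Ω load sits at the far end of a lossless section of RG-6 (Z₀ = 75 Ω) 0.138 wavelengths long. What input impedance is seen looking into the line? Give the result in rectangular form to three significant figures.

βl = 2π × 0.138 = 49.7°
tan(βl) = tan(49.7°) = 1.18
Z_in = Z_0·(Z_L + jZ_0·tanβl)/(Z_0 + jZ_L·tanβl)
     = 75·(256 + j88.4)/(75 + j302)

Z_in ≈ 35.6 − j54.8 Ω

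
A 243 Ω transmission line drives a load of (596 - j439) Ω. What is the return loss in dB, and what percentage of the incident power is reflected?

Γ = (353 − j439)/(839 − j439), |Γ| = 0.595
RL = −20·log₁₀(0.595) = 4.51 dB
P_refl/P_inc = |Γ|² = 0.354

RL ≈ 4.51 dB; 35.4% of incident power reflected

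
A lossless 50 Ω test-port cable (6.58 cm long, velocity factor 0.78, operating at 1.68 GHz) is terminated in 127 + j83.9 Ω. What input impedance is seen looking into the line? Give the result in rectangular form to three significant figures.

Z_in ≈ 69.9 + j82.1 Ω

λ = v/f = 0.78·c / 1.68 GHz = 0.139 m
βl = 2π·l/λ = 2π × 0.472 = 170°
tan(βl) = tan(170°) = -0.175
Z_in = Z_0·(Z_L + jZ_0·tanβl)/(Z_0 + jZ_L·tanβl)
     = 50·(127 + j75.1)/(64.7 − j22.2)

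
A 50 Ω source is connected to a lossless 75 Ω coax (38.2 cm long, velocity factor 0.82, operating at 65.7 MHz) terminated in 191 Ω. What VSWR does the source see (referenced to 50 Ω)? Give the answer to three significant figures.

VSWR ≈ 3.12

λ = v/f = 0.82·c / 65.7 MHz = 3.74 m
βl = 2π·l/λ = 2π × 0.102 = 36.7°
tan(βl) = 0.746
Z_in = Z_0·(Z_L + jZ_0·tanβl)/(Z_0 + jZ_L·tanβl) = 64.5 − j66.6 Ω
Γ_s = (Z_in − Z_s)/(Z_in + Z_s) = (14.5 − j66.6)/(114 − j66.6), |Γ_s| = 0.514
VSWR = (1 + |Γ_s|)/(1 − |Γ_s|)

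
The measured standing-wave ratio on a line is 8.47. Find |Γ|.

|Γ| ≈ 0.789

|Γ| = (S − 1)/(S + 1) = (8.47 − 1)/(8.47 + 1) = 7.47/9.47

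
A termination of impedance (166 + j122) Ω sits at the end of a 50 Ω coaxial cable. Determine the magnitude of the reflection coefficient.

Γ = (Z_L − Z_0)/(Z_L + Z_0) = (116 + j122)/(216 + j122)
|Γ| = 168/248

|Γ| ≈ 0.679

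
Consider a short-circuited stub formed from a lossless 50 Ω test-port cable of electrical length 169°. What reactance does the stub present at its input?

tan(βl) = -0.194
For a short-circuited stub, Z_in = jZ_0·tan(βl)

X_in ≈ -9.72 Ω (capacitive)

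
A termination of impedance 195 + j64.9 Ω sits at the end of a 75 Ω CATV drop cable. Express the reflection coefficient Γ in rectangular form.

Γ = (Z_L − Z_0)/(Z_L + Z_0) = (120 + j64.9)/(270 + j64.9)

Γ ≈ 0.475 + j0.126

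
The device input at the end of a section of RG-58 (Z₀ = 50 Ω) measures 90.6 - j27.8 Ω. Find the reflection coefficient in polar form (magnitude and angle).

Γ ≈ 0.343 ∠ -23.2°

Γ = (Z_L − Z_0)/(Z_L + Z_0) = (40.6 − j27.8)/(140.6 − j27.8)
|Γ| = 49.2/143 = 0.343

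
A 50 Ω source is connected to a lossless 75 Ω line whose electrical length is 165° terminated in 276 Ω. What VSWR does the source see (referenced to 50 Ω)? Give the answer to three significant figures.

tan(βl) = -0.268
Z_in = Z_0·(Z_L + jZ_0·tanβl)/(Z_0 + jZ_L·tanβl) = 150 + j128 Ω
Γ_s = (Z_in − Z_s)/(Z_in + Z_s) = (100 + j128)/(200 + j128), |Γ_s| = 0.684
VSWR = (1 + |Γ_s|)/(1 − |Γ_s|)

VSWR ≈ 5.32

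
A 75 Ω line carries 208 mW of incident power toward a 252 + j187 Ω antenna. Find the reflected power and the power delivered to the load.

P_reflected ≈ 97.2 mW; P_delivered ≈ 111 mW

|Γ| = |(177 + j187)/(327 + j187)| = 0.684
|Γ|² = 0.467
P_refl = |Γ|²·P_inc = 97.2 mW, P_del = (1 − |Γ|²)·P_inc = 111 mW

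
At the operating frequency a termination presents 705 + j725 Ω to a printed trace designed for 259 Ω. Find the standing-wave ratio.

VSWR ≈ 5.8

Γ = (Z_L − Z_0)/(Z_L + Z_0) = (446 + j725)/(964 + j725)
|Γ| = 851/1210 = 0.706
VSWR = (1 + |Γ|)/(1 − |Γ|) = 1.71/0.294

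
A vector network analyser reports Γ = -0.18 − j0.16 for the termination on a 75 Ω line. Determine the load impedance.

Z_L = Z_0·(1 + Γ)/(1 − Γ) = 75·(0.82 − j0.16)/(1.18 + j0.16)

Z_L ≈ 49.8 − j16.9 Ω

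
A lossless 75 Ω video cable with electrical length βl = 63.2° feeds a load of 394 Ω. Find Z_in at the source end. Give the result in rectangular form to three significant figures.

tan(βl) = tan(63.2°) = 1.98
Z_in = Z_0·(Z_L + jZ_0·tanβl)/(Z_0 + jZ_L·tanβl)
     = 75·(394 + j148)/(75 + j780)

Z_in ≈ 17.8 − j36.2 Ω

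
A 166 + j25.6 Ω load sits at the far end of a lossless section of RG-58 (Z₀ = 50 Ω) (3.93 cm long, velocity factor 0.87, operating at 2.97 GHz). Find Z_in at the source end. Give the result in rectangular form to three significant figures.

λ = v/f = 0.87·c / 2.97 GHz = 0.0879 m
βl = 2π·l/λ = 2π × 0.447 = 161°
tan(βl) = tan(161°) = -0.344
Z_in = Z_0·(Z_L + jZ_0·tanβl)/(Z_0 + jZ_L·tanβl)
     = 50·(166 + j8.38)/(58.8 − j57.2)

Z_in ≈ 69 + j74.2 Ω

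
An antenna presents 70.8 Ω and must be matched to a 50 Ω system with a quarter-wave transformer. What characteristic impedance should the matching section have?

Z_qwt ≈ 59.5 Ω

Z_qwt = √(Z_0·R_L) = √(50 × 70.8) = √3540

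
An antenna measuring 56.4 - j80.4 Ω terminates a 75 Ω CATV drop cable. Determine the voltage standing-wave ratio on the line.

Γ = (Z_L − Z_0)/(Z_L + Z_0) = (-18.6 − j80.4)/(131.4 − j80.4)
|Γ| = 82.5/154 = 0.536
VSWR = (1 + |Γ|)/(1 − |Γ|) = 1.54/0.464

VSWR ≈ 3.31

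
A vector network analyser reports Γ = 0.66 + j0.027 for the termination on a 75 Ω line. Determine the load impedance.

Z_L = Z_0·(1 + Γ)/(1 − Γ) = 75·(1.66 + j0.027)/(0.34 − j0.027)

Z_L ≈ 363 + j34.8 Ω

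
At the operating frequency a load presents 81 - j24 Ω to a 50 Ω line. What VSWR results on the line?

Γ = (Z_L − Z_0)/(Z_L + Z_0) = (31 − j24)/(131 − j24)
|Γ| = 39.2/133 = 0.294
VSWR = (1 + |Γ|)/(1 − |Γ|) = 1.29/0.706

VSWR ≈ 1.83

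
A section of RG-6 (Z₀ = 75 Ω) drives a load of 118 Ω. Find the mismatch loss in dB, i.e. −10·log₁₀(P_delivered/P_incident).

mismatch loss ≈ 0.221 dB

Γ = (118 − 75)/(118 + 75) = 0.223
|Γ|² = 0.0496, so P_del/P_inc = 1 − |Γ|² = 0.95
ML = −10·log₁₀(1 − |Γ|²)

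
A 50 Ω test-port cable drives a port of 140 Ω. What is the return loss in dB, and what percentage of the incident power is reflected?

Γ = (140 − 50)/(140 + 50) = 0.474
RL = −20·log₁₀(0.474) = 6.49 dB
P_refl/P_inc = |Γ|² = 0.224

RL ≈ 6.49 dB; 22.4% of incident power reflected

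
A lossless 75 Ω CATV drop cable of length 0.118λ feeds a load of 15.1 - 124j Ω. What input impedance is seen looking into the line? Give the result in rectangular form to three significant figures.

Z_in ≈ 4.37 − j22.3 Ω

βl = 2π × 0.118 = 42.5°
tan(βl) = tan(42.5°) = 0.916
Z_in = Z_0·(Z_L + jZ_0·tanβl)/(Z_0 + jZ_L·tanβl)
     = 75·(15.1 − j55.3)/(189 + j13.8)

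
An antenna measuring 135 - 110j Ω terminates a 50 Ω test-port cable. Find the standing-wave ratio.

Γ = (Z_L − Z_0)/(Z_L + Z_0) = (85 − j110)/(185 − j110)
|Γ| = 139/215 = 0.646
VSWR = (1 + |Γ|)/(1 − |Γ|) = 1.65/0.354

VSWR ≈ 4.65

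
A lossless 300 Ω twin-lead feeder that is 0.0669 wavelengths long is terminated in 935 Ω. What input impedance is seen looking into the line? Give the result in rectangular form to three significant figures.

βl = 2π × 0.0669 = 24.1°
tan(βl) = tan(24.1°) = 0.447
Z_in = Z_0·(Z_L + jZ_0·tanβl)/(Z_0 + jZ_L·tanβl)
     = 300·(935 + j134)/(300 + j418)

Z_in ≈ 381 − j397 Ω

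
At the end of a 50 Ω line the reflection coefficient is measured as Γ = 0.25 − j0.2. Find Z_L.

Z_L = Z_0·(1 + Γ)/(1 − Γ) = 50·(1.25 − j0.2)/(0.75 + j0.2)

Z_L ≈ 74.5 − j33.2 Ω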